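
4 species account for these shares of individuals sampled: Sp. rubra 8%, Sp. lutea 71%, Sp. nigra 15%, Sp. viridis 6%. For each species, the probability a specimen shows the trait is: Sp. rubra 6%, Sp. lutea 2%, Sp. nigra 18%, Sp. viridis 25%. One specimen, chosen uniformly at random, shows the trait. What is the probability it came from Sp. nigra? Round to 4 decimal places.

0.4426

Prior × likelihood for each hypothesis:
  Sp. rubra: 0.08 × 0.06 = 0.0048
  Sp. lutea: 0.71 × 0.02 = 0.0142
  Sp. nigra: 0.15 × 0.18 = 0.027
  Sp. viridis: 0.06 × 0.25 = 0.015
Sum = 0.061.
P(Sp. nigra | evidence) = 0.027 / 0.061 ≈ 0.4426.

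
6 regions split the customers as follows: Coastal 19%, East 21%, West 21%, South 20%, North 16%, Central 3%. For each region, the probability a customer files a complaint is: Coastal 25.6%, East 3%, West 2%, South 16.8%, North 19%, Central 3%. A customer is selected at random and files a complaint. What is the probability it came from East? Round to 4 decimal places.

By Bayes' rule, posterior ∝ prior × likelihood:
  Coastal: 0.19 × 0.256 = 0.04864
  East: 0.21 × 0.03 = 0.0063
  West: 0.21 × 0.02 = 0.0042
  South: 0.2 × 0.168 = 0.0336
  North: 0.16 × 0.19 = 0.0304
  Central: 0.03 × 0.03 = 0.0009
Sum = 0.12404.
P(East | evidence) = 0.0063 / 0.12404 ≈ 0.0508.

0.0508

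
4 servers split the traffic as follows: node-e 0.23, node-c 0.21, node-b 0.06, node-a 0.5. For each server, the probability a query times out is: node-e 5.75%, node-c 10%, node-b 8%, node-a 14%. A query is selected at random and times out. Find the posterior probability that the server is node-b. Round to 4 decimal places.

0.0440

Prior × likelihood for each hypothesis:
  node-e: 0.23 × 0.0575 = 0.013225
  node-c: 0.21 × 0.1 = 0.021
  node-b: 0.06 × 0.08 = 0.0048
  node-a: 0.5 × 0.14 = 0.07
Total = 0.109025.
P(node-b | evidence) = 0.0048 / 0.109025 ≈ 0.0440.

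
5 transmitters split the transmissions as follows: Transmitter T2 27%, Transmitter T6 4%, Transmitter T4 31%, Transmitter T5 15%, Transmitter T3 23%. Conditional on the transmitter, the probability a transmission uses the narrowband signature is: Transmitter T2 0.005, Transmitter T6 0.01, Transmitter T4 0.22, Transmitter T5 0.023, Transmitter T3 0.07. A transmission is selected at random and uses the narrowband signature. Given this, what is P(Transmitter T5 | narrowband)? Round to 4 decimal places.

Unnormalized posteriors (prior × likelihood):
  Transmitter T2: 0.27 × 0.005 = 0.00135
  Transmitter T6: 0.04 × 0.01 = 0.0004
  Transmitter T4: 0.31 × 0.22 = 0.0682
  Transmitter T5: 0.15 × 0.023 = 0.00345
  Transmitter T3: 0.23 × 0.07 = 0.0161
Total = 0.0895.
P(Transmitter T5 | evidence) = 0.00345 / 0.0895 ≈ 0.0385.

0.0385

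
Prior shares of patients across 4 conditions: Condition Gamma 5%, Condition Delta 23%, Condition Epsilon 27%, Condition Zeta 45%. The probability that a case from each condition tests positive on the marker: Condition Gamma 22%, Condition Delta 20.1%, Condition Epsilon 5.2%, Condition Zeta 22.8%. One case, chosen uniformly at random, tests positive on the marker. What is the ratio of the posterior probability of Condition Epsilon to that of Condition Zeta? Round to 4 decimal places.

0.1368

Prior × likelihood for each hypothesis:
  Condition Gamma: 0.05 × 0.22 = 0.011
  Condition Delta: 0.23 × 0.201 = 0.04623
  Condition Epsilon: 0.27 × 0.052 = 0.01404
  Condition Zeta: 0.45 × 0.228 = 0.1026
Total = 0.17387.
The ratio is 0.01404 / 0.1026 (the normalizer cancels) = 0.1368.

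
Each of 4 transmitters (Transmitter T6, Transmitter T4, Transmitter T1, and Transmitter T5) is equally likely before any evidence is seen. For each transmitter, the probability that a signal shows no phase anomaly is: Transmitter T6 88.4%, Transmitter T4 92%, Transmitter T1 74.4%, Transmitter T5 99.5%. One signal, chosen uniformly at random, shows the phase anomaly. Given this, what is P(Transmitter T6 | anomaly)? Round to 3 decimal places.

0.254

Taking complements, P(anomaly | each) = Transmitter T6 0.116, Transmitter T4 0.08, Transmitter T1 0.256, Transmitter T5 0.005.
Since the prior is uniform, the posterior is proportional to the likelihood:
  Transmitter T6: 0.116
  Transmitter T4: 0.08
  Transmitter T1: 0.256
  Transmitter T5: 0.005
Normalizing constant = 0.457.
P(Transmitter T6 | evidence) = 0.116 / 0.457 ≈ 0.254.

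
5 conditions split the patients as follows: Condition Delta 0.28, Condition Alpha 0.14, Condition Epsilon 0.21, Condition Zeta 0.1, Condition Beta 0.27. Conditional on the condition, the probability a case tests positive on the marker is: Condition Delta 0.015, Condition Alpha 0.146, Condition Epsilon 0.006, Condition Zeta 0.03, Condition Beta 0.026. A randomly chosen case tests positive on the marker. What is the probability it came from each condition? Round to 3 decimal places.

Condition Delta 0.117, Condition Alpha 0.569, Condition Epsilon 0.035, Condition Zeta 0.084, Condition Beta 0.195

Unnormalized posteriors (prior × likelihood):
  Condition Delta: 0.28 × 0.015 = 0.0042
  Condition Alpha: 0.14 × 0.146 = 0.02044
  Condition Epsilon: 0.21 × 0.006 = 0.00126
  Condition Zeta: 0.1 × 0.03 = 0.003
  Condition Beta: 0.27 × 0.026 = 0.00702
Normalizing constant = 0.03592.
P(Condition Delta | marker-positive) = 0.0042/0.03592 ≈ 0.117
P(Condition Alpha | marker-positive) = 0.02044/0.03592 ≈ 0.569
P(Condition Epsilon | marker-positive) = 0.00126/0.03592 ≈ 0.035
P(Condition Zeta | marker-positive) = 0.003/0.03592 ≈ 0.084
P(Condition Beta | marker-positive) = 0.00702/0.03592 ≈ 0.195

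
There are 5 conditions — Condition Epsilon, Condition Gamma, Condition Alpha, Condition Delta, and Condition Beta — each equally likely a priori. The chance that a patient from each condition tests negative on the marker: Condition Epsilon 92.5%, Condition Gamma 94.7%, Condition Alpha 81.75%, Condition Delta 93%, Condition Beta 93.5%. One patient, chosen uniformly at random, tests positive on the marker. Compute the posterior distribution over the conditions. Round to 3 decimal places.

Taking complements, P(marker-positive | each) = Condition Epsilon 0.075, Condition Gamma 0.053, Condition Alpha 0.1825, Condition Delta 0.07, Condition Beta 0.065.
With a uniform prior (1/5 each), posterior ∝ likelihood:
  Condition Epsilon: 0.075
  Condition Gamma: 0.053
  Condition Alpha: 0.1825
  Condition Delta: 0.07
  Condition Beta: 0.065
Total = 0.4455.
P(Condition Epsilon | marker-positive) = 0.075/0.4455 ≈ 0.168
P(Condition Gamma | marker-positive) = 0.053/0.4455 ≈ 0.119
P(Condition Alpha | marker-positive) = 0.1825/0.4455 ≈ 0.410
P(Condition Delta | marker-positive) = 0.07/0.4455 ≈ 0.157
P(Condition Beta | marker-positive) = 0.065/0.4455 ≈ 0.146

Condition Epsilon 0.168, Condition Gamma 0.119, Condition Alpha 0.410, Condition Delta 0.157, Condition Beta 0.146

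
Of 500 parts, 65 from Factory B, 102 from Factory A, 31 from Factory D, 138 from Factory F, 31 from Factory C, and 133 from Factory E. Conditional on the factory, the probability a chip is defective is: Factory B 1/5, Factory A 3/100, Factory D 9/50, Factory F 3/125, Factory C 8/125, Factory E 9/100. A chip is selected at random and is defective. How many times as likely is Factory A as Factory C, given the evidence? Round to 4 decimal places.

1.5423

Prior × likelihood for each hypothesis:
  Factory B: 0.13 × 0.2 = 0.026
  Factory A: 0.204 × 0.03 = 0.00612
  Factory D: 0.062 × 0.18 = 0.01116
  Factory F: 0.276 × 0.024 = 0.006624
  Factory C: 0.062 × 0.064 = 0.003968
  Factory E: 0.266 × 0.09 = 0.02394
Total = 0.077812.
The ratio is 0.00612 / 0.003968 (the normalizer cancels) = 1.5423.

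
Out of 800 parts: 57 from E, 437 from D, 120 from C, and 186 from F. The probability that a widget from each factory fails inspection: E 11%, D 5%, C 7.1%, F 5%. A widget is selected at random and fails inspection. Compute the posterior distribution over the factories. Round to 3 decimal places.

By Bayes' rule, posterior ∝ prior × likelihood:
  E: 0.07125 × 0.11 = 0.0078375
  D: 0.54625 × 0.05 = 0.0273125
  C: 0.15 × 0.071 = 0.01065
  F: 0.2325 × 0.05 = 0.011625
Total = 0.057425.
P(E | nonconforming) = 0.0078375/0.057425 ≈ 0.136
P(D | nonconforming) = 0.0273125/0.057425 ≈ 0.476
P(C | nonconforming) = 0.01065/0.057425 ≈ 0.185
P(F | nonconforming) = 0.011625/0.057425 ≈ 0.202
(Check: 0.136+0.476+0.185+0.202 = 0.999.)

E 0.136, D 0.476, C 0.185, F 0.202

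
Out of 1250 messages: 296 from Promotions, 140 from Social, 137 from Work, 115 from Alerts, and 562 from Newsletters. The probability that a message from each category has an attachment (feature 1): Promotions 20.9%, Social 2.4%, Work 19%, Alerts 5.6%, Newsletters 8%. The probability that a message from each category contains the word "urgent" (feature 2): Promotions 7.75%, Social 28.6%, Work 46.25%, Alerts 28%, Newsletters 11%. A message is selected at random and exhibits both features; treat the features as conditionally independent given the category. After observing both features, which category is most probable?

By Bayes' rule, posterior ∝ prior × likelihood:
  Promotions: 0.2368 × 0.209 × 0.0775 = 0.003835568
  Social: 0.112 × 0.024 × 0.286 = 0.000768768
  Work: 0.1096 × 0.19 × 0.4625 = 0.0096311
  Alerts: 0.092 × 0.056 × 0.28 = 0.00144256
  Newsletters: 0.4496 × 0.08 × 0.11 = 0.00395648
Total = 0.019634476.
Largest term belongs to Work, so Work is most probable.

Work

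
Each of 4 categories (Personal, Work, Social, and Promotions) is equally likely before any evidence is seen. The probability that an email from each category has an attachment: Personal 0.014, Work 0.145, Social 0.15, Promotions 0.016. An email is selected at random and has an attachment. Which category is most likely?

Social

With a uniform prior (1/4 each), posterior ∝ likelihood:
  Personal: 0.014
  Work: 0.145
  Social: 0.15
  Promotions: 0.016
Total = 0.325.
Largest term belongs to Social, so Social is most probable.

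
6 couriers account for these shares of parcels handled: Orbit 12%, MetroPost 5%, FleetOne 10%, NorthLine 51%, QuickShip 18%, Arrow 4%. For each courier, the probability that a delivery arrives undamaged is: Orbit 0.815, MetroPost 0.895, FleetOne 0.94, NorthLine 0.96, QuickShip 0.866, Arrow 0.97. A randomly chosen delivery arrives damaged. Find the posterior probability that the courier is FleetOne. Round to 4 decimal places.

0.0758

Taking complements, P(damaged | each) = Orbit 0.185, MetroPost 0.105, FleetOne 0.06, NorthLine 0.04, QuickShip 0.134, Arrow 0.03.
Unnormalized posteriors (prior × likelihood):
  Orbit: 0.12 × 0.185 = 0.0222
  MetroPost: 0.05 × 0.105 = 0.00525
  FleetOne: 0.1 × 0.06 = 0.006
  NorthLine: 0.51 × 0.04 = 0.0204
  QuickShip: 0.18 × 0.134 = 0.02412
  Arrow: 0.04 × 0.03 = 0.0012
Total = 0.07917.
P(FleetOne | evidence) = 0.006 / 0.07917 ≈ 0.0758.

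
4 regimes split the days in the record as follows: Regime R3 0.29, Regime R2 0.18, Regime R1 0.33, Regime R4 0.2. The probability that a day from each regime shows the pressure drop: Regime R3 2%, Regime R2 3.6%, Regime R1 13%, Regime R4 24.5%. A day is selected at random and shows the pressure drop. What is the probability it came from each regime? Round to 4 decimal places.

Compute prior × likelihood for every hypothesis:
  Regime R3: 0.29 × 0.02 = 0.0058
  Regime R2: 0.18 × 0.036 = 0.00648
  Regime R1: 0.33 × 0.13 = 0.0429
  Regime R4: 0.2 × 0.245 = 0.049
Normalizing constant = 0.10418.
P(Regime R3 | drop) = 0.0058/0.10418 ≈ 0.0557
P(Regime R2 | drop) = 0.00648/0.10418 ≈ 0.0622
P(Regime R1 | drop) = 0.0429/0.10418 ≈ 0.4118
P(Regime R4 | drop) = 0.049/0.10418 ≈ 0.4703

Regime R3 0.0557, Regime R2 0.0622, Regime R1 0.4118, Regime R4 0.4703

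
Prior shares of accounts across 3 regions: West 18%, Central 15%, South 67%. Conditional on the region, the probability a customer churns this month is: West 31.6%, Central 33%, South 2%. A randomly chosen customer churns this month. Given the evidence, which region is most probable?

By Bayes' rule, posterior ∝ prior × likelihood:
  West: 0.18 × 0.316 = 0.05688
  Central: 0.15 × 0.33 = 0.0495
  South: 0.67 × 0.02 = 0.0134
Normalizing constant = 0.11978.
Largest term belongs to West, so West is most probable.

West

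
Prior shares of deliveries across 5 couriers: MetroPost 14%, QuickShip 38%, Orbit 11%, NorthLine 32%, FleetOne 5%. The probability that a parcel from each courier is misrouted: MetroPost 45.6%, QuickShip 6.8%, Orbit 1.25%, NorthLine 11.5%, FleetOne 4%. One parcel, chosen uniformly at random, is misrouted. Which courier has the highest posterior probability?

Compute prior × likelihood for every hypothesis:
  MetroPost: 0.14 × 0.456 = 0.06384
  QuickShip: 0.38 × 0.068 = 0.02584
  Orbit: 0.11 × 0.0125 = 0.001375
  NorthLine: 0.32 × 0.115 = 0.0368
  FleetOne: 0.05 × 0.04 = 0.002
Total = 0.129855.
Largest term belongs to MetroPost, so MetroPost is most probable.

MetroPost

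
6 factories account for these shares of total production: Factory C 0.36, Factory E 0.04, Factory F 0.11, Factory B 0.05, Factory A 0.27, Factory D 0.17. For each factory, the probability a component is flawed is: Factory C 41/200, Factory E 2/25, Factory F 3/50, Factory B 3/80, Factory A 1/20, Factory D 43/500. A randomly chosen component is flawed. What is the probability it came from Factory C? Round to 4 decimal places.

0.6497

Unnormalized posteriors (prior × likelihood):
  Factory C: 0.36 × 0.205 = 0.0738
  Factory E: 0.04 × 0.08 = 0.0032
  Factory F: 0.11 × 0.06 = 0.0066
  Factory B: 0.05 × 0.0375 = 0.001875
  Factory A: 0.27 × 0.05 = 0.0135
  Factory D: 0.17 × 0.086 = 0.01462
Normalizing constant = 0.113595.
P(Factory C | evidence) = 0.0738 / 0.113595 ≈ 0.6497.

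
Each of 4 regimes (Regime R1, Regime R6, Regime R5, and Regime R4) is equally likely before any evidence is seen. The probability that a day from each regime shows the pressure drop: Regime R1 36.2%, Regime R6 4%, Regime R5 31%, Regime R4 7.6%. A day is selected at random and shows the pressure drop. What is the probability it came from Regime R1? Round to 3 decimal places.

With a uniform prior (1/4 each), posterior ∝ likelihood:
  Regime R1: 0.362
  Regime R6: 0.04
  Regime R5: 0.31
  Regime R4: 0.076
Normalizing constant = 0.788.
P(Regime R1 | evidence) = 0.362 / 0.788 ≈ 0.459.

0.459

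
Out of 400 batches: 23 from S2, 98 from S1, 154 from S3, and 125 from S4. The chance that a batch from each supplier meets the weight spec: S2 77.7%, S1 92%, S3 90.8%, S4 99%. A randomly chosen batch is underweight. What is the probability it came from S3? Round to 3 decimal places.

0.499

Taking complements, P(underweight | each) = S2 0.223, S1 0.08, S3 0.092, S4 0.01.
Compute prior × likelihood for every hypothesis:
  S2: 0.0575 × 0.223 = 0.0128225
  S1: 0.245 × 0.08 = 0.0196
  S3: 0.385 × 0.092 = 0.03542
  S4: 0.3125 × 0.01 = 0.003125
Normalizing constant = 0.0709675.
P(S3 | evidence) = 0.03542 / 0.0709675 ≈ 0.499.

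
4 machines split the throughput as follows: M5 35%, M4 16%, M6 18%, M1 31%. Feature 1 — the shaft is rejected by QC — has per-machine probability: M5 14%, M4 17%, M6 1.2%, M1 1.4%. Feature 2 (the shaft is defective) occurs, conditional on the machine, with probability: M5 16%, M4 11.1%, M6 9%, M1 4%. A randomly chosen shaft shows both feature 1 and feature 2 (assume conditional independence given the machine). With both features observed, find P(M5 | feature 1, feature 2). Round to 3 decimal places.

Prior × likelihood for each hypothesis:
  M5: 0.35 × 0.14 × 0.16 = 0.00784
  M4: 0.16 × 0.17 × 0.111 = 0.0030192
  M6: 0.18 × 0.012 × 0.09 = 0.0001944
  M1: 0.31 × 0.014 × 0.04 = 0.0001736
Sum = 0.0112272.
P(M5 | evidence) = 0.00784 / 0.0112272 ≈ 0.698.

0.698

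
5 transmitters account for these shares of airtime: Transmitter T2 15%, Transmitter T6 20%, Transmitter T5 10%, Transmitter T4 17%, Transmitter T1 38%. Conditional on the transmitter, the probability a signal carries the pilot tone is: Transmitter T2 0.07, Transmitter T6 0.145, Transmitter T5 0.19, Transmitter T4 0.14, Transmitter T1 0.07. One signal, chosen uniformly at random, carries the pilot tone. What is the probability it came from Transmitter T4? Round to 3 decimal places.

0.219

Prior × likelihood for each hypothesis:
  Transmitter T2: 0.15 × 0.07 = 0.0105
  Transmitter T6: 0.2 × 0.145 = 0.029
  Transmitter T5: 0.1 × 0.19 = 0.019
  Transmitter T4: 0.17 × 0.14 = 0.0238
  Transmitter T1: 0.38 × 0.07 = 0.0266
Total = 0.1089.
P(Transmitter T4 | evidence) = 0.0238 / 0.1089 ≈ 0.219.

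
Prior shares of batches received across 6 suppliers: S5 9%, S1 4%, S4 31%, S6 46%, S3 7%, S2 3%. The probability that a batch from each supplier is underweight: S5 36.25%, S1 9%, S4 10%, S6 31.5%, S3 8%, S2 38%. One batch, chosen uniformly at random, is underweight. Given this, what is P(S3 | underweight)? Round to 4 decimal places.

By Bayes' rule, posterior ∝ prior × likelihood:
  S5: 0.09 × 0.3625 = 0.032625
  S1: 0.04 × 0.09 = 0.0036
  S4: 0.31 × 0.1 = 0.031
  S6: 0.46 × 0.315 = 0.1449
  S3: 0.07 × 0.08 = 0.0056
  S2: 0.03 × 0.38 = 0.0114
Sum = 0.229125.
P(S3 | evidence) = 0.0056 / 0.229125 ≈ 0.0244.

0.0244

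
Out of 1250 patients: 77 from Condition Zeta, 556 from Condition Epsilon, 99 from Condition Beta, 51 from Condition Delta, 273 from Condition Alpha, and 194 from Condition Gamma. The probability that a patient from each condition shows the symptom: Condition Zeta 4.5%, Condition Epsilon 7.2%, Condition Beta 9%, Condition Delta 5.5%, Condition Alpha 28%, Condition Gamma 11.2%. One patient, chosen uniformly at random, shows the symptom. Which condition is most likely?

By Bayes' rule, posterior ∝ prior × likelihood:
  Condition Zeta: 0.0616 × 0.045 = 0.002772
  Condition Epsilon: 0.4448 × 0.072 = 0.0320256
  Condition Beta: 0.0792 × 0.09 = 0.007128
  Condition Delta: 0.0408 × 0.055 = 0.002244
  Condition Alpha: 0.2184 × 0.28 = 0.061152
  Condition Gamma: 0.1552 × 0.112 = 0.0173824
Total = 0.122704.
Largest term belongs to Condition Alpha, so Condition Alpha is most probable.

Condition Alpha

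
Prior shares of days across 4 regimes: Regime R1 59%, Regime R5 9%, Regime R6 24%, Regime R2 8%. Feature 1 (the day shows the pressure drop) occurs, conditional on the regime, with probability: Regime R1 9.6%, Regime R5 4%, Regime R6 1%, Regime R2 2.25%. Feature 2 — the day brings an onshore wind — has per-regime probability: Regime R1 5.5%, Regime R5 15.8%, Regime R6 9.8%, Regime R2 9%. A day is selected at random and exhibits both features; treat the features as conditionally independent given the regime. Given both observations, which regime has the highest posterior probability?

Unnormalized posteriors (prior × likelihood):
  Regime R1: 0.59 × 0.096 × 0.055 = 0.0031152
  Regime R5: 0.09 × 0.04 × 0.158 = 0.0005688
  Regime R6: 0.24 × 0.01 × 0.098 = 0.0002352
  Regime R2: 0.08 × 0.0225 × 0.09 = 0.000162
Sum = 0.0040812.
Largest term belongs to Regime R1, so Regime R1 is most probable.

Regime R1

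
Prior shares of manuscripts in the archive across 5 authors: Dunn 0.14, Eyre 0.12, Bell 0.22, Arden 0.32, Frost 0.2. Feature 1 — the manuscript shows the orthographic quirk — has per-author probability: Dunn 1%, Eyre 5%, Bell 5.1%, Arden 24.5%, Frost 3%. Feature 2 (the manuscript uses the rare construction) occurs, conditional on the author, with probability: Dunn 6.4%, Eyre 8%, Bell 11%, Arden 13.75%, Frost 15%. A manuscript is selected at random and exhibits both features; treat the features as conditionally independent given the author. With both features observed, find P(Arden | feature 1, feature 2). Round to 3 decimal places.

Unnormalized posteriors (prior × likelihood):
  Dunn: 0.14 × 0.01 × 0.064 = 0.0000896
  Eyre: 0.12 × 0.05 × 0.08 = 0.00048
  Bell: 0.22 × 0.051 × 0.11 = 0.0012342
  Arden: 0.32 × 0.245 × 0.1375 = 0.01078
  Frost: 0.2 × 0.03 × 0.15 = 0.0009
Total = 0.0134838.
P(Arden | evidence) = 0.01078 / 0.0134838 ≈ 0.799.

0.799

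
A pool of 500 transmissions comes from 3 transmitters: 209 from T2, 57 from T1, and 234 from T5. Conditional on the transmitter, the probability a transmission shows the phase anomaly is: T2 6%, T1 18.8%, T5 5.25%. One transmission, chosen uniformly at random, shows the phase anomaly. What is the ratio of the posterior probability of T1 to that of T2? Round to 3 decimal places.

Prior × likelihood for each hypothesis:
  T2: 0.418 × 0.06 = 0.02508
  T1: 0.114 × 0.188 = 0.021432
  T5: 0.468 × 0.0525 = 0.02457
Sum = 0.071082.
The ratio is 0.021432 / 0.02508 (the normalizer cancels) = 0.855.

0.855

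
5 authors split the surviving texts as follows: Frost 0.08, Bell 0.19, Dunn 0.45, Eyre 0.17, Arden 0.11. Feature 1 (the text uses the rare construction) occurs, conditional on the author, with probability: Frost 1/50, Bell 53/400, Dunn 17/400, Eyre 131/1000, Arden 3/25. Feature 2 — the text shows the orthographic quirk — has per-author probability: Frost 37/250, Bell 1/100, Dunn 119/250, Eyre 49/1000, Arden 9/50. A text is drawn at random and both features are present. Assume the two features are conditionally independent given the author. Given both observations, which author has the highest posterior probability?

Prior × likelihood for each hypothesis:
  Frost: 0.08 × 0.02 × 0.148 = 0.0002368
  Bell: 0.19 × 0.1325 × 0.01 = 0.00025175
  Dunn: 0.45 × 0.0425 × 0.476 = 0.0091035
  Eyre: 0.17 × 0.131 × 0.049 = 0.00109123
  Arden: 0.11 × 0.12 × 0.18 = 0.002376
Total = 0.01305928.
Largest term belongs to Dunn, so Dunn is most probable.

Dunn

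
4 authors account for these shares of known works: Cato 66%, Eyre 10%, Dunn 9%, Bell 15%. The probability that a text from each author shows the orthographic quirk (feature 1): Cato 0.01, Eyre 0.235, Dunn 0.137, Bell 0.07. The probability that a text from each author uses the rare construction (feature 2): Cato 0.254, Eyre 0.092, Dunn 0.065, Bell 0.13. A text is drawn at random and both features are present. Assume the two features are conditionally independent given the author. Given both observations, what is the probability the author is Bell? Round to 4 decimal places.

Unnormalized posteriors (prior × likelihood):
  Cato: 0.66 × 0.01 × 0.254 = 0.0016764
  Eyre: 0.1 × 0.235 × 0.092 = 0.002162
  Dunn: 0.09 × 0.137 × 0.065 = 0.00080145
  Bell: 0.15 × 0.07 × 0.13 = 0.001365
Normalizing constant = 0.00600485.
P(Bell | evidence) = 0.001365 / 0.00600485 ≈ 0.2273.

0.2273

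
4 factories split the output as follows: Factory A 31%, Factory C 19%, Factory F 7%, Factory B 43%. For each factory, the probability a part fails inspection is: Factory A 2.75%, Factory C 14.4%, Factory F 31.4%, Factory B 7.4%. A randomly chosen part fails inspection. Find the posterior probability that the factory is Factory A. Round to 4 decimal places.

0.0951

Compute prior × likelihood for every hypothesis:
  Factory A: 0.31 × 0.0275 = 0.008525
  Factory C: 0.19 × 0.144 = 0.02736
  Factory F: 0.07 × 0.314 = 0.02198
  Factory B: 0.43 × 0.074 = 0.03182
Normalizing constant = 0.089685.
P(Factory A | evidence) = 0.008525 / 0.089685 ≈ 0.0951.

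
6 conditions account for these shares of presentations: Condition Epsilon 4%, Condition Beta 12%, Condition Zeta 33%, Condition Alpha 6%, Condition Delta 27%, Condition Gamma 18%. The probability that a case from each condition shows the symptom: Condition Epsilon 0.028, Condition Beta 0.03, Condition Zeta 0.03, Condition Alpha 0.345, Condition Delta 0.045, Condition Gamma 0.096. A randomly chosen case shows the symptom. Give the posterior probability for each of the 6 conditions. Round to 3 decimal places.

Condition Epsilon 0.017, Condition Beta 0.056, Condition Zeta 0.153, Condition Alpha 0.320, Condition Delta 0.188, Condition Gamma 0.267

Prior × likelihood for each hypothesis:
  Condition Epsilon: 0.04 × 0.028 = 0.00112
  Condition Beta: 0.12 × 0.03 = 0.0036
  Condition Zeta: 0.33 × 0.03 = 0.0099
  Condition Alpha: 0.06 × 0.345 = 0.0207
  Condition Delta: 0.27 × 0.045 = 0.01215
  Condition Gamma: 0.18 × 0.096 = 0.01728
Normalizing constant = 0.06475.
P(Condition Epsilon | symptomatic) = 0.00112/0.06475 ≈ 0.017
P(Condition Beta | symptomatic) = 0.0036/0.06475 ≈ 0.056
P(Condition Zeta | symptomatic) = 0.0099/0.06475 ≈ 0.153
P(Condition Alpha | symptomatic) = 0.0207/0.06475 ≈ 0.320
P(Condition Delta | symptomatic) = 0.01215/0.06475 ≈ 0.188
P(Condition Gamma | symptomatic) = 0.01728/0.06475 ≈ 0.267
(Check: 0.017+0.056+0.153+0.320+0.188+0.267 = 1.001.)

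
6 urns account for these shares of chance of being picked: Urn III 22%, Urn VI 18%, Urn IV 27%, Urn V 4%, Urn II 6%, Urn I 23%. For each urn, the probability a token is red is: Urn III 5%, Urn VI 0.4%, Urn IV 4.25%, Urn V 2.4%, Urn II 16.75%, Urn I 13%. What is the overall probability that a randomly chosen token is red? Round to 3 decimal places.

Prior × likelihood for each hypothesis:
  Urn III: 0.22 × 0.05 = 0.011
  Urn VI: 0.18 × 0.004 = 0.00072
  Urn IV: 0.27 × 0.0425 = 0.011475
  Urn V: 0.04 × 0.024 = 0.00096
  Urn II: 0.06 × 0.1675 = 0.01005
  Urn I: 0.23 × 0.13 = 0.0299
P(red) = 0.011 + 0.00072 + 0.011475 + 0.00096 + 0.01005 + 0.0299 = 0.064105 → 0.064.

0.064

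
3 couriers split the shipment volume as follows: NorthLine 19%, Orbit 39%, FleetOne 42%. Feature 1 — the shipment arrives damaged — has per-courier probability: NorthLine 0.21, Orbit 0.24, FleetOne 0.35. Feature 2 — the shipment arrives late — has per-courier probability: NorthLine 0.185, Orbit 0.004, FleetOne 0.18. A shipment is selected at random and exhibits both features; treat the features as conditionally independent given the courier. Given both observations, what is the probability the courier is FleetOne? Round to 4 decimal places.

0.7733

Compute prior × likelihood for every hypothesis:
  NorthLine: 0.19 × 0.21 × 0.185 = 0.0073815
  Orbit: 0.39 × 0.24 × 0.004 = 0.0003744
  FleetOne: 0.42 × 0.35 × 0.18 = 0.02646
Sum = 0.0342159.
P(FleetOne | evidence) = 0.02646 / 0.0342159 ≈ 0.7733.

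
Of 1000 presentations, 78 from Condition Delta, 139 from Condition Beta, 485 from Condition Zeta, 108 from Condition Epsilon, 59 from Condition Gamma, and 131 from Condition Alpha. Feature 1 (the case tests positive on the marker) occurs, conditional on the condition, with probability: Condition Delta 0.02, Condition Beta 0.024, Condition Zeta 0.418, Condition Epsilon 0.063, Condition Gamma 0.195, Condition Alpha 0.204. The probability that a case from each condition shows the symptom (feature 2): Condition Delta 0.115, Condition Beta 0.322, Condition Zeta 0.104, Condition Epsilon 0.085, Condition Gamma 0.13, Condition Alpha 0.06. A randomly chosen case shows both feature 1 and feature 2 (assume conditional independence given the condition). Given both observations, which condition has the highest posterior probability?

By Bayes' rule, posterior ∝ prior × likelihood:
  Condition Delta: 0.078 × 0.02 × 0.115 = 0.0001794
  Condition Beta: 0.139 × 0.024 × 0.322 = 0.001074192
  Condition Zeta: 0.485 × 0.418 × 0.104 = 0.02108392
  Condition Epsilon: 0.108 × 0.063 × 0.085 = 0.00057834
  Condition Gamma: 0.059 × 0.195 × 0.13 = 0.00149565
  Condition Alpha: 0.131 × 0.204 × 0.06 = 0.00160344
Total = 0.026014942.
Largest term belongs to Condition Zeta, so Condition Zeta is most probable.

Condition Zeta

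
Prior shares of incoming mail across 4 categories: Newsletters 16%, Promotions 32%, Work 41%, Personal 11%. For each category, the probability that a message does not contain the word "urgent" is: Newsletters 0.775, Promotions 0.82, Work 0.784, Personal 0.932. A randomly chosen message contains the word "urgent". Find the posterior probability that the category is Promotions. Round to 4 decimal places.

0.3037

Taking complements, P(urgent-flag | each) = Newsletters 0.225, Promotions 0.18, Work 0.216, Personal 0.068.
Prior × likelihood for each hypothesis:
  Newsletters: 0.16 × 0.225 = 0.036
  Promotions: 0.32 × 0.18 = 0.0576
  Work: 0.41 × 0.216 = 0.08856
  Personal: 0.11 × 0.068 = 0.00748
Normalizing constant = 0.18964.
P(Promotions | evidence) = 0.0576 / 0.18964 ≈ 0.3037.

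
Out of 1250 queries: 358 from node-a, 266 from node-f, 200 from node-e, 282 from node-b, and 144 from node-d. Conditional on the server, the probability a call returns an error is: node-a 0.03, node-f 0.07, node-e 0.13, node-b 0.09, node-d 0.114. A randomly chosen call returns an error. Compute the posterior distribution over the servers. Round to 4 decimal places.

node-a 0.1105, node-f 0.1917, node-e 0.2676, node-b 0.2612, node-d 0.1690

By Bayes' rule, posterior ∝ prior × likelihood:
  node-a: 0.2864 × 0.03 = 0.008592
  node-f: 0.2128 × 0.07 = 0.014896
  node-e: 0.16 × 0.13 = 0.0208
  node-b: 0.2256 × 0.09 = 0.020304
  node-d: 0.1152 × 0.114 = 0.0131328
Sum = 0.0777248.
P(node-a | error) = 0.008592/0.0777248 ≈ 0.1105
P(node-f | error) = 0.014896/0.0777248 ≈ 0.1917
P(node-e | error) = 0.0208/0.0777248 ≈ 0.2676
P(node-b | error) = 0.020304/0.0777248 ≈ 0.2612
P(node-d | error) = 0.0131328/0.0777248 ≈ 0.1690
(Check: 0.1105+0.1917+0.2676+0.2612+0.1690 = 1.0000.)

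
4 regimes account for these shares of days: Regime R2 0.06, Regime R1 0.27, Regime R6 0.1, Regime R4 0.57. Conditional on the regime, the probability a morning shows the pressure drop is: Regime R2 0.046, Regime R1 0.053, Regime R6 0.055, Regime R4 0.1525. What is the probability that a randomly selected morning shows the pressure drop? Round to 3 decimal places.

By Bayes' rule, posterior ∝ prior × likelihood:
  Regime R2: 0.06 × 0.046 = 0.00276
  Regime R1: 0.27 × 0.053 = 0.01431
  Regime R6: 0.1 × 0.055 = 0.0055
  Regime R4: 0.57 × 0.1525 = 0.086925
P(drop) = 0.00276 + 0.01431 + 0.0055 + 0.086925 = 0.109495 → 0.109.

0.109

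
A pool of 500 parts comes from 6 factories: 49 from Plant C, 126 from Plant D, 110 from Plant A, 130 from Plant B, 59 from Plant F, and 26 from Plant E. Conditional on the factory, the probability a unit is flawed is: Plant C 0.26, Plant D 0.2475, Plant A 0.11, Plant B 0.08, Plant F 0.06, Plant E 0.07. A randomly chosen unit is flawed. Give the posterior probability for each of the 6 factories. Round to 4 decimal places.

Plant C 0.1775, Plant D 0.4344, Plant A 0.1686, Plant B 0.1449, Plant F 0.0493, Plant E 0.0254

Prior × likelihood for each hypothesis:
  Plant C: 0.098 × 0.26 = 0.02548
  Plant D: 0.252 × 0.2475 = 0.06237
  Plant A: 0.22 × 0.11 = 0.0242
  Plant B: 0.26 × 0.08 = 0.0208
  Plant F: 0.118 × 0.06 = 0.00708
  Plant E: 0.052 × 0.07 = 0.00364
Normalizing constant = 0.14357.
P(Plant C | flawed) = 0.02548/0.14357 ≈ 0.1775
P(Plant D | flawed) = 0.06237/0.14357 ≈ 0.4344
P(Plant A | flawed) = 0.0242/0.14357 ≈ 0.1686
P(Plant B | flawed) = 0.0208/0.14357 ≈ 0.1449
P(Plant F | flawed) = 0.00708/0.14357 ≈ 0.0493
P(Plant E | flawed) = 0.00364/0.14357 ≈ 0.0254
(Check: 0.1775+0.4344+0.1686+0.1449+0.0493+0.0254 = 1.0001.)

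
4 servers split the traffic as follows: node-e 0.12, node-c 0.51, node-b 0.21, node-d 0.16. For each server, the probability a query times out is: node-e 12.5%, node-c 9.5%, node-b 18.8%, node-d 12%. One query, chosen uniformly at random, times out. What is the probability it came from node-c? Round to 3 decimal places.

0.397

Unnormalized posteriors (prior × likelihood):
  node-e: 0.12 × 0.125 = 0.015
  node-c: 0.51 × 0.095 = 0.04845
  node-b: 0.21 × 0.188 = 0.03948
  node-d: 0.16 × 0.12 = 0.0192
Normalizing constant = 0.12213.
P(node-c | evidence) = 0.04845 / 0.12213 ≈ 0.397.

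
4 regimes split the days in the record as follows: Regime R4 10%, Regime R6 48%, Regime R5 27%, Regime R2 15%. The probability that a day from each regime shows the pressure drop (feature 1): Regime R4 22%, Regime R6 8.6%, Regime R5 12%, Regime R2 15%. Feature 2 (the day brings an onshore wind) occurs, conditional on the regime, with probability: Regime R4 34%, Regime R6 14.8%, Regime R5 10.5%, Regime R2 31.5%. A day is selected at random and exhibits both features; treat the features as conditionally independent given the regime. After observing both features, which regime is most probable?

Compute prior × likelihood for every hypothesis:
  Regime R4: 0.1 × 0.22 × 0.34 = 0.00748
  Regime R6: 0.48 × 0.086 × 0.148 = 0.00610944
  Regime R5: 0.27 × 0.12 × 0.105 = 0.003402
  Regime R2: 0.15 × 0.15 × 0.315 = 0.0070875
Normalizing constant = 0.02407894.
Largest term belongs to Regime R4, so Regime R4 is most probable.

Regime R4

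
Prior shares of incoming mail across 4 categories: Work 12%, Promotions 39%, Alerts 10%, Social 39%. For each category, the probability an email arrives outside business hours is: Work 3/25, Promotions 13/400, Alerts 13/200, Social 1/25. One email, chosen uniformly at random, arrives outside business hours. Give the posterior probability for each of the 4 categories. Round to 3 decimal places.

Compute prior × likelihood for every hypothesis:
  Work: 0.12 × 0.12 = 0.0144
  Promotions: 0.39 × 0.0325 = 0.012675
  Alerts: 0.1 × 0.065 = 0.0065
  Social: 0.39 × 0.04 = 0.0156
Total = 0.049175.
P(Work | off-hours) = 0.0144/0.049175 ≈ 0.293
P(Promotions | off-hours) = 0.012675/0.049175 ≈ 0.258
P(Alerts | off-hours) = 0.0065/0.049175 ≈ 0.132
P(Social | off-hours) = 0.0156/0.049175 ≈ 0.317

Work 0.293, Promotions 0.258, Alerts 0.132, Social 0.317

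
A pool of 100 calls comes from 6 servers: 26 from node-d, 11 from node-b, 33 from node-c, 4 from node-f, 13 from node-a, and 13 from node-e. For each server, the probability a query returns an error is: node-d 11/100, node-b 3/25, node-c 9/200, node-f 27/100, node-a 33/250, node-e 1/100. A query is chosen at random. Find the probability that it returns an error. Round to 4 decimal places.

0.0859

Compute prior × likelihood for every hypothesis:
  node-d: 0.26 × 0.11 = 0.0286
  node-b: 0.11 × 0.12 = 0.0132
  node-c: 0.33 × 0.045 = 0.01485
  node-f: 0.04 × 0.27 = 0.0108
  node-a: 0.13 × 0.132 = 0.01716
  node-e: 0.13 × 0.01 = 0.0013
P(error) = 0.0286 + 0.0132 + 0.01485 + 0.0108 + 0.01716 + 0.0013 = 0.08591 → 0.0859.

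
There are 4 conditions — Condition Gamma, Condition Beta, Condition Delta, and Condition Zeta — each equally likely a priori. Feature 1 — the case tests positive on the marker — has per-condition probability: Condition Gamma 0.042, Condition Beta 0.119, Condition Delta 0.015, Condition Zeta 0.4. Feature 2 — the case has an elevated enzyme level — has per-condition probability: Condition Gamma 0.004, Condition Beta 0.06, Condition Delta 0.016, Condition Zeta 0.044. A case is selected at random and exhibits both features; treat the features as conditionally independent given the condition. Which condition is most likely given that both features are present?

Condition Zeta

Since the prior is uniform, the posterior is proportional to the likelihood:
  Condition Gamma: 0.042 × 0.004 = 0.000168
  Condition Beta: 0.119 × 0.06 = 0.00714
  Condition Delta: 0.015 × 0.016 = 0.00024
  Condition Zeta: 0.4 × 0.044 = 0.0176
Total = 0.025148.
Largest term belongs to Condition Zeta, so Condition Zeta is most probable.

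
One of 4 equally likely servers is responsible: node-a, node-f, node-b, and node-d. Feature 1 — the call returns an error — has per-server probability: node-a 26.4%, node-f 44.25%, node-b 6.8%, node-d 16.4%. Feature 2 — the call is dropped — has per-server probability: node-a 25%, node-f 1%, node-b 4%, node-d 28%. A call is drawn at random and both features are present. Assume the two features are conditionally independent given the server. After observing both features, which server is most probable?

With a uniform prior (1/4 each), posterior ∝ likelihood:
  node-a: 0.264 × 0.25 = 0.066
  node-f: 0.4425 × 0.01 = 0.004425
  node-b: 0.068 × 0.04 = 0.00272
  node-d: 0.164 × 0.28 = 0.04592
Sum = 0.119065.
Largest term belongs to node-a, so node-a is most probable.

node-a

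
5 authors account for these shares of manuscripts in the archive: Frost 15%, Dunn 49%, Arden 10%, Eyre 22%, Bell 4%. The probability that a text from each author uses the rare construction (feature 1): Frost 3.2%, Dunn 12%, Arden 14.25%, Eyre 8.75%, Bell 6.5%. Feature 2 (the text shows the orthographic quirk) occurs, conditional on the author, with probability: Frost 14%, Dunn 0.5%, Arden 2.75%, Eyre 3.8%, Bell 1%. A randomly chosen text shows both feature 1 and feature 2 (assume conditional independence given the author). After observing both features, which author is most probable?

Prior × likelihood for each hypothesis:
  Frost: 0.15 × 0.032 × 0.14 = 0.000672
  Dunn: 0.49 × 0.12 × 0.005 = 0.000294
  Arden: 0.1 × 0.1425 × 0.0275 = 0.000391875
  Eyre: 0.22 × 0.0875 × 0.038 = 0.0007315
  Bell: 0.04 × 0.065 × 0.01 = 0.000026
Normalizing constant = 0.002115375.
Largest term belongs to Eyre, so Eyre is most probable.

Eyre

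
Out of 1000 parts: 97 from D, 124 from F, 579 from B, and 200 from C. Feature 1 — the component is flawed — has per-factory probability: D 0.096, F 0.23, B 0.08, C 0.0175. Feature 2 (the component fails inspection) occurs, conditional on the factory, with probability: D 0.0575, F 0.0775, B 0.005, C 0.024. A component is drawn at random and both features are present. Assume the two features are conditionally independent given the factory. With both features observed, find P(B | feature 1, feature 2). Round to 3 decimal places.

0.076

Prior × likelihood for each hypothesis:
  D: 0.097 × 0.096 × 0.0575 = 0.00053544
  F: 0.124 × 0.23 × 0.0775 = 0.0022103
  B: 0.579 × 0.08 × 0.005 = 0.0002316
  C: 0.2 × 0.0175 × 0.024 = 0.000084
Total = 0.00306134.
P(B | evidence) = 0.0002316 / 0.00306134 ≈ 0.076.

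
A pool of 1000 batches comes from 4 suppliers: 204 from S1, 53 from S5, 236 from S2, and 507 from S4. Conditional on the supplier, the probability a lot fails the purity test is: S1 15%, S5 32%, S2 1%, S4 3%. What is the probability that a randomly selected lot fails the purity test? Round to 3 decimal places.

0.065

By Bayes' rule, posterior ∝ prior × likelihood:
  S1: 0.204 × 0.15 = 0.0306
  S5: 0.053 × 0.32 = 0.01696
  S2: 0.236 × 0.01 = 0.00236
  S4: 0.507 × 0.03 = 0.01521
P(off-spec) = 0.0306 + 0.01696 + 0.00236 + 0.01521 = 0.06513 → 0.065.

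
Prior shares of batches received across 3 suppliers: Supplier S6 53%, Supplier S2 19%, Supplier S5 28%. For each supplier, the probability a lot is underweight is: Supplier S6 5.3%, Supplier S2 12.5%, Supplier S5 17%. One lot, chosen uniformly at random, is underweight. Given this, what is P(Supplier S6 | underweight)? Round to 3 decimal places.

0.282

Compute prior × likelihood for every hypothesis:
  Supplier S6: 0.53 × 0.053 = 0.02809
  Supplier S2: 0.19 × 0.125 = 0.02375
  Supplier S5: 0.28 × 0.17 = 0.0476
Total = 0.09944.
P(Supplier S6 | evidence) = 0.02809 / 0.09944 ≈ 0.282.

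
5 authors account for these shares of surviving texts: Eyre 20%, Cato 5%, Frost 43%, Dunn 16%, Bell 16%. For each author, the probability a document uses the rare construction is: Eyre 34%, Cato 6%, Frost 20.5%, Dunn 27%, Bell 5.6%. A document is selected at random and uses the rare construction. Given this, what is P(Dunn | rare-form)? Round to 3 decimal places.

Unnormalized posteriors (prior × likelihood):
  Eyre: 0.2 × 0.34 = 0.068
  Cato: 0.05 × 0.06 = 0.003
  Frost: 0.43 × 0.205 = 0.08815
  Dunn: 0.16 × 0.27 = 0.0432
  Bell: 0.16 × 0.056 = 0.00896
Total = 0.21131.
P(Dunn | evidence) = 0.0432 / 0.21131 ≈ 0.204.

0.204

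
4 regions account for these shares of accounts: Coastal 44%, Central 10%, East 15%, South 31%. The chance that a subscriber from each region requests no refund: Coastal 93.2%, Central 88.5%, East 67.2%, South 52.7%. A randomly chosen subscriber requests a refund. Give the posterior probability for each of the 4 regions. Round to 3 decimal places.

Coastal 0.126, Central 0.048, East 0.207, South 0.618

Taking complements, P(refund | each) = Coastal 0.068, Central 0.115, East 0.328, South 0.473.
Prior × likelihood for each hypothesis:
  Coastal: 0.44 × 0.068 = 0.02992
  Central: 0.1 × 0.115 = 0.0115
  East: 0.15 × 0.328 = 0.0492
  South: 0.31 × 0.473 = 0.14663
Sum = 0.23725.
P(Coastal | refund) = 0.02992/0.23725 ≈ 0.126
P(Central | refund) = 0.0115/0.23725 ≈ 0.048
P(East | refund) = 0.0492/0.23725 ≈ 0.207
P(South | refund) = 0.14663/0.23725 ≈ 0.618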